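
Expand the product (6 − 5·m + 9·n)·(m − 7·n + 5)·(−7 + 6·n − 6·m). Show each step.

−47·m − 440·m·n + 149·m² + 159·n + 459·n² − 210 − 294·m²·n + 30·m³ + 642·m·n² − 378·n³

(6 − 5·m + 9·n)·(m − 7·n + 5)·(−7 + 6·n − 6·m)
= (6·m − 42·n + 30 − 5·m² + 35·m·n − 25·m + 9·m·n − 63·n² + 45·n)·(−7 + 6·n − 6·m)    [distributive law]
= (−19·m + 3·n + 30 − 5·m² + 44·m·n − 63·n²)·(−7 + 6·n − 6·m)    [combine like terms]
= 133·m − 114·m·n + 114·m² − 21·n + 18·n² − 18·m·n − 210 + 180·n − 180·m + 35·m² − 30·m²·n + 30·m³ − 308·m·n + 264·m·n² − 264·m²·n + 441·n² − 378·n³ + 378·m·n²    [distributive law]
= −47·m − 440·m·n + 149·m² + 159·n + 459·n² − 210 − 294·m²·n + 30·m³ + 642·m·n² − 378·n³    [combine like terms]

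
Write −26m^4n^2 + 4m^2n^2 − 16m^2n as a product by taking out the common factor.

2m^2n(−13m^2n + 2n − 8)

−26m^4n^2 + 4m^2n^2 − 16m^2n
= 2(−13m^4n^2 + 2m^2n^2 − 8m^2n)    [factor out 2]
= 2m^2n(−13m^2n + 2n − 8)    [factor out m^2n]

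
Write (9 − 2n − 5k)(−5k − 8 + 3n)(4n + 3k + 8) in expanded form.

(9 − 2n − 5k)(−5k − 8 + 3n)(4n + 3k + 8)
= (−45k − 72 + 27n + 10kn + 16n − 6n² + 25k² + 40k − 15kn)(4n + 3k + 8)    [distributive law]
= (−5k − 72 + 43n − 5kn − 6n² + 25k²)(4n + 3k + 8)    [combine like terms]
= −20kn − 15k² − 40k − 288n − 216k − 576 + 172n² + 129kn + 344n − 20kn² − 15k²n − 40kn − 24n³ − 18kn² − 48n² + 100k²n + 75k³ + 200k²    [distributive law]
= 69kn + 185k² − 256k + 56n − 576 + 124n² − 38kn² + 85k²n − 24n³ + 75k³    [combine like terms]

69kn + 185k² − 256k + 56n − 576 + 124n² − 38kn² + 85k²n − 24n³ + 75k³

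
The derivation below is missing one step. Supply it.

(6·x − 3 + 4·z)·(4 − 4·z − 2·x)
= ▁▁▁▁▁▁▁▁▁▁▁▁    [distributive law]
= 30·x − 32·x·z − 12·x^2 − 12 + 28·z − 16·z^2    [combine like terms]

By distributive law:

24·x − 24·x·z − 12·x^2 − 12 + 12·z + 6·x + 16·z − 16·z^2 − 8·x·z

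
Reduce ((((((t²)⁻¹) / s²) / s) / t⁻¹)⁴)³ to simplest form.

((((((t²)⁻¹) / s²) / s) / t⁻¹)⁴)³
= (((((t²)⁻¹) / s²) / s) / t⁻¹)¹²    [power of a power]
= (((((t²)⁻¹) / s²) / s)¹²) / ((t⁻¹)¹²)    [power of a quotient]
= (((((t²)⁻¹) / s²)¹²) / (s¹²)) / ((t⁻¹)¹²)    [power of a quotient]
= (((((t²)⁻¹)¹²) / ((s²)¹²)) / (s¹²)) / ((t⁻¹)¹²)    [power of a quotient]
= ((((t²)⁻¹²) / ((s²)¹²)) / (s¹²)) / ((t⁻¹)¹²)    [power of a power]
= ((t⁻²⁴ / ((s²)¹²)) / (s¹²)) / ((t⁻¹)¹²)    [power of a power]
= ((t⁻²⁴ / s²⁴) / (s¹²)) / ((t⁻¹)¹²)    [power of a power]
= ((t⁻²⁴ / s²⁴) / s¹²) / t⁻¹²    [power of a power]
= s⁻³⁶·t⁻¹²    [quotient of powers; product of powers]

s⁻³⁶·t⁻¹²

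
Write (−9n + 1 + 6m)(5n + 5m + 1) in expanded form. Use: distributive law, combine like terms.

(−9n + 1 + 6m)(5n + 5m + 1)
= −45n^2 − 45mn − 9n + 5n + 5m + 1 + 30mn + 30m^2 + 6m    [distributive law]
= −45n^2 − 15mn − 4n + 11m + 1 + 30m^2    [combine like terms]

−45n^2 − 15mn − 4n + 11m + 1 + 30m^2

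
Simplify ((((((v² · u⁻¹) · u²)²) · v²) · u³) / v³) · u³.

((((((v² · u⁻¹) · u²)²) · v²) · u³) / v³) · u³
= ((((((v² · u⁻¹)²) · ((u²)²)) · v²) · u³) / v³) · u³    [power of a product]
= (((((((v²)²) · ((u⁻¹)²)) · ((u²)²)) · v²) · u³) / v³) · u³    [power of a product]
= (((((v⁴ · ((u⁻¹)²)) · ((u²)²)) · v²) · u³) / v³) · u³    [power of a power]
= (((((v⁴ · u⁻²) · ((u²)²)) · v²) · u³) / v³) · u³    [power of a power]
= (((((v⁴ · u⁻²) · u⁴) · v²) · u³) / v³) · u³    [power of a power]
= u⁸v³    [quotient of powers; product of powers]

u⁸v³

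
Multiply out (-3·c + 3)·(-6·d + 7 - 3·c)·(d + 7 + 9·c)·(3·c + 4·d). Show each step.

(-3·c + 3)·(-6·d + 7 - 3·c)·(d + 7 + 9·c)·(3·c + 4·d)
= (18·c·d - 21·c + 9·c² - 18·d + 21 - 9·c)·(d + 7 + 9·c)·(3·c + 4·d)    [distributive law]
= (18·c·d - 30·c + 9·c² - 18·d + 21)·(d + 7 + 9·c)·(3·c + 4·d)    [combine like terms]
= (18·c·d² + 126·c·d + 162·c²·d - 30·c·d - 210·c - 270·c² + 9·c²·d + 63·c² + 81·c³ - 18·d² - 126·d - 162·c·d + 21·d + 147 + 189·c)·(3·c + 4·d)    [distributive law]
= (18·c·d² - 66·c·d + 171·c²·d - 21·c - 207·c² + 81·c³ - 18·d² - 105·d + 147)·(3·c + 4·d)    [combine like terms]
= 54·c²·d² + 72·c·d³ - 198·c²·d - 264·c·d² + 513·c³·d + 684·c²·d² - 63·c² - 84·c·d - 621·c³ - 828·c²·d + 243·c⁴ + 324·c³·d - 54·c·d² - 72·d³ - 315·c·d - 420·d² + 441·c + 588·d    [distributive law]
= 738·c²·d² + 72·c·d³ - 1026·c²·d - 318·c·d² + 837·c³·d - 63·c² - 399·c·d - 621·c³ + 243·c⁴ - 72·d³ - 420·d² + 441·c + 588·d    [combine like terms]

738·c²·d² + 72·c·d³ - 1026·c²·d - 318·c·d² + 837·c³·d - 63·c² - 399·c·d - 621·c³ + 243·c⁴ - 72·d³ - 420·d² + 441·c + 588·d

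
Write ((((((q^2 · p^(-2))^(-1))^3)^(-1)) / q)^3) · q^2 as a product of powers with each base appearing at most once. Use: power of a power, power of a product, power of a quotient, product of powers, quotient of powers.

p^(-18)q^17

((((((q^2 · p^(-2))^(-1))^3)^(-1)) / q)^3) · q^2
= ((((((q^2 · p^(-2))^(-1))^3)^(-1))^3) / (q^3)) · q^2    [power of a quotient]
= (((((q^2 · p^(-2))^(-1))^3)^(-3)) / (q^3)) · q^2    [power of a power]
= ((((q^2 · p^(-2))^(-1))^(-9)) / (q^3)) · q^2    [power of a power]
= (((q^2 · p^(-2))^9) / (q^3)) · q^2    [power of a power]
= ((((q^2)^9) · ((p^(-2))^9)) / (q^3)) · q^2    [power of a product]
= ((q^18 · ((p^(-2))^9)) / (q^3)) · q^2    [power of a power]
= ((q^18 · p^(-18)) / (q^3)) · q^2    [power of a power]
= p^(-18)q^17    [quotient of powers; product of powers]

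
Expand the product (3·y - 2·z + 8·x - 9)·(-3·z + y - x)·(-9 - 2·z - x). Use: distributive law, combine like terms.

117·y·z + 22·y·z^2 + x·y·z - 27·y^2 - 6·y^2·z - 3·x·y^2 - 36·x·y - 5·x^2·y - 108·z^2 - 12·z^3 + 38·x·z^2 + 153·x·z + 38·x^2·z + 63·x^2 + 8·x^3 - 243·z + 81·y - 81·x

(3·y - 2·z + 8·x - 9)·(-3·z + y - x)·(-9 - 2·z - x)
= (-9·y·z + 3·y^2 - 3·x·y + 6·z^2 - 2·y·z + 2·x·z - 24·x·z + 8·x·y - 8·x^2 + 27·z - 9·y + 9·x)·(-9 - 2·z - x)    [distributive law]
= (-11·y·z + 3·y^2 + 5·x·y + 6·z^2 - 22·x·z - 8·x^2 + 27·z - 9·y + 9·x)·(-9 - 2·z - x)    [combine like terms]
= 99·y·z + 22·y·z^2 + 11·x·y·z - 27·y^2 - 6·y^2·z - 3·x·y^2 - 45·x·y - 10·x·y·z - 5·x^2·y - 54·z^2 - 12·z^3 - 6·x·z^2 + 198·x·z + 44·x·z^2 + 22·x^2·z + 72·x^2 + 16·x^2·z + 8·x^3 - 243·z - 54·z^2 - 27·x·z + 81·y + 18·y·z + 9·x·y - 81·x - 18·x·z - 9·x^2    [distributive law]
= 117·y·z + 22·y·z^2 + x·y·z - 27·y^2 - 6·y^2·z - 3·x·y^2 - 36·x·y - 5·x^2·y - 108·z^2 - 12·z^3 + 38·x·z^2 + 153·x·z + 38·x^2·z + 63·x^2 + 8·x^3 - 243·z + 81·y - 81·x    [combine like terms]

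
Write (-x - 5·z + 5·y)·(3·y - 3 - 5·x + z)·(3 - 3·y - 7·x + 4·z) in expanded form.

(-x - 5·z + 5·y)·(3·y - 3 - 5·x + z)·(3 - 3·y - 7·x + 4·z)
= (-3·x·y + 3·x + 5·x^2 - x·z - 15·y·z + 15·z + 25·x·z - 5·z^2 + 15·y^2 - 15·y - 25·x·y + 5·y·z)·(3 - 3·y - 7·x + 4·z)    [distributive law]
= (-28·x·y + 3·x + 5·x^2 + 24·x·z - 10·y·z + 15·z - 5·z^2 + 15·y^2 - 15·y)·(3 - 3·y - 7·x + 4·z)    [combine like terms]
= -84·x·y + 84·x·y^2 + 196·x^2·y - 112·x·y·z + 9·x - 9·x·y - 21·x^2 + 12·x·z + 15·x^2 - 15·x^2·y - 35·x^3 + 20·x^2·z + 72·x·z - 72·x·y·z - 168·x^2·z + 96·x·z^2 - 30·y·z + 30·y^2·z + 70·x·y·z - 40·y·z^2 + 45·z - 45·y·z - 105·x·z + 60·z^2 - 15·z^2 + 15·y·z^2 + 35·x·z^2 - 20·z^3 + 45·y^2 - 45·y^3 - 105·x·y^2 + 60·y^2·z - 45·y + 45·y^2 + 105·x·y - 60·y·z    [distributive law]
= 12·x·y - 21·x·y^2 + 181·x^2·y - 114·x·y·z + 9·x - 6·x^2 - 21·x·z - 35·x^3 - 148·x^2·z + 131·x·z^2 - 135·y·z + 90·y^2·z - 25·y·z^2 + 45·z + 45·z^2 - 20·z^3 + 90·y^2 - 45·y^3 - 45·y    [combine like terms]

12·x·y - 21·x·y^2 + 181·x^2·y - 114·x·y·z + 9·x - 6·x^2 - 21·x·z - 35·x^3 - 148·x^2·z + 131·x·z^2 - 135·y·z + 90·y^2·z - 25·y·z^2 + 45·z + 45·z^2 - 20·z^3 + 90·y^2 - 45·y^3 - 45·y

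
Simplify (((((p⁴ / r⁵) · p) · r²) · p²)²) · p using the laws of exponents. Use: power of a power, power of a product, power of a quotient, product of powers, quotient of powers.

(((((p⁴ / r⁵) · p) · r²) · p²)²) · p
= (((((p⁴ / r⁵) · p) · r²)²) · ((p²)²)) · p    [power of a product]
= (((((p⁴ / r⁵) · p)²) · ((r²)²)) · ((p²)²)) · p    [power of a product]
= (((((p⁴ / r⁵)²) · (p²)) · ((r²)²)) · ((p²)²)) · p    [power of a product]
= ((((((p⁴)²) / ((r⁵)²)) · (p²)) · ((r²)²)) · ((p²)²)) · p    [power of a quotient]
= ((((p⁸ / ((r⁵)²)) · (p²)) · ((r²)²)) · ((p²)²)) · p    [power of a power]
= ((((p⁸ / r¹⁰) · (p²)) · ((r²)²)) · ((p²)²)) · p    [power of a power]
= ((((p⁸ / r¹⁰) · p²) · r⁴) · ((p²)²)) · p    [power of a power]
= ((((p⁸ / r¹⁰) · p²) · r⁴) · p⁴) · p    [power of a power]
= p¹⁵·r⁻⁶    [quotient of powers; product of powers]

p¹⁵·r⁻⁶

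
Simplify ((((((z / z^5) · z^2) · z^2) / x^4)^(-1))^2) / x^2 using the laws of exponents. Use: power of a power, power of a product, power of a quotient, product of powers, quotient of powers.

x^6

((((((z / z^5) · z^2) · z^2) / x^4)^(-1))^2) / x^2
= (((((z / z^5) · z^2) · z^2) / x^4)^(-2)) / x^2    [power of a power]
= (((((z / z^5) · z^2) · z^2)^(-2)) / ((x^4)^(-2))) / x^2    [power of a quotient]
= (((((z / z^5) · z^2)^(-2)) · ((z^2)^(-2))) / ((x^4)^(-2))) / x^2    [power of a product]
= (((((z / z^5)^(-2)) · ((z^2)^(-2))) · ((z^2)^(-2))) / ((x^4)^(-2))) / x^2    [power of a product]
= (((((z^(-2)) / ((z^5)^(-2))) · ((z^2)^(-2))) · ((z^2)^(-2))) / ((x^4)^(-2))) / x^2    [power of a quotient]
= ((((z^(-2) / z^(-10)) · ((z^2)^(-2))) · ((z^2)^(-2))) / ((x^4)^(-2))) / x^2    [power of a power]
= (((z^8 · ((z^2)^(-2))) · ((z^2)^(-2))) / ((x^4)^(-2))) / x^2    [quotient of powers]
= (((z^8 · z^(-4)) · ((z^2)^(-2))) / ((x^4)^(-2))) / x^2    [power of a power]
= ((z^4 · ((z^2)^(-2))) / ((x^4)^(-2))) / x^2    [product of powers]
= ((z^4 · z^(-4)) / ((x^4)^(-2))) / x^2    [power of a power]
= (z^0 / ((x^4)^(-2))) / x^2    [product of powers]
= (z^0 / x^(-8)) / x^2    [power of a power]
= x^6    [quotient of powers; product of powers]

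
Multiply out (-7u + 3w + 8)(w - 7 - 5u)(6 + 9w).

(-7u + 3w + 8)(w - 7 - 5u)(6 + 9w)
= (-7uw + 49u + 35u² + 3w² - 21w - 15uw + 8w - 56 - 40u)(6 + 9w)    [distributive law]
= (-22uw + 9u + 35u² + 3w² - 13w - 56)(6 + 9w)    [combine like terms]
= -132uw - 198uw² + 54u + 81uw + 210u² + 315u²w + 18w² + 27w³ - 78w - 117w² - 336 - 504w    [distributive law]
= -51uw - 198uw² + 54u + 210u² + 315u²w - 99w² + 27w³ - 582w - 336    [combine like terms]

-51uw - 198uw² + 54u + 210u² + 315u²w - 99w² + 27w³ - 582w - 336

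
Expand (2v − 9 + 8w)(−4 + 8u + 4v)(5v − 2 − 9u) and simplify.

(2v − 9 + 8w)(−4 + 8u + 4v)(5v − 2 − 9u)
= (−8v + 16uv + 8v² + 36 − 72u − 36v − 32w + 64uw + 32vw)(5v − 2 − 9u)    [distributive law]
= (−44v + 16uv + 8v² + 36 − 72u − 32w + 64uw + 32vw)(5v − 2 − 9u)    [combine like terms]
= −220v² + 88v + 396uv + 80uv² − 32uv − 144u²v + 40v³ − 16v² − 72uv² + 180v − 72 − 324u − 360uv + 144u + 648u² − 160vw + 64w + 288uw + 320uvw − 128uw − 576u²w + 160v²w − 64vw − 288uvw    [distributive law]
= −236v² + 268v + 4uv + 8uv² − 144u²v + 40v³ − 72 − 180u + 648u² − 224vw + 64w + 160uw + 32uvw − 576u²w + 160v²w    [combine like terms]

−236v² + 268v + 4uv + 8uv² − 144u²v + 40v³ − 72 − 180u + 648u² − 224vw + 64w + 160uw + 32uvw − 576u²w + 160v²w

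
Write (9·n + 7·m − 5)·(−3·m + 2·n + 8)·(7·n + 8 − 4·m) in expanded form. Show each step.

−163·m·n² + 145·m·n − 95·m²·n + 126·n³ + 578·n² + 216·n − 452·m² + 84·m³ + 728·m − 320

(9·n + 7·m − 5)·(−3·m + 2·n + 8)·(7·n + 8 − 4·m)
= (−27·m·n + 18·n² + 72·n − 21·m² + 14·m·n + 56·m + 15·m − 10·n − 40)·(7·n + 8 − 4·m)    [distributive law]
= (−13·m·n + 18·n² + 62·n − 21·m² + 71·m − 40)·(7·n + 8 − 4·m)    [combine like terms]
= −91·m·n² − 104·m·n + 52·m²·n + 126·n³ + 144·n² − 72·m·n² + 434·n² + 496·n − 248·m·n − 147·m²·n − 168·m² + 84·m³ + 497·m·n + 568·m − 284·m² − 280·n − 320 + 160·m    [distributive law]
= −163·m·n² + 145·m·n − 95·m²·n + 126·n³ + 578·n² + 216·n − 452·m² + 84·m³ + 728·m − 320    [combine like terms]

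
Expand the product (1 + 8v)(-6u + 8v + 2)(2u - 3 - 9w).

-12u² + 22u + 54uw + 192uv - 72v - 216vw - 6 - 18w - 96u²v + 432uvw + 128uv² - 192v² - 576v²w

(1 + 8v)(-6u + 8v + 2)(2u - 3 - 9w)
= (-6u + 8v + 2 - 48uv + 64v² + 16v)(2u - 3 - 9w)    [distributive law]
= (-6u + 24v + 2 - 48uv + 64v²)(2u - 3 - 9w)    [combine like terms]
= -12u² + 18u + 54uw + 48uv - 72v - 216vw + 4u - 6 - 18w - 96u²v + 144uv + 432uvw + 128uv² - 192v² - 576v²w    [distributive law]
= -12u² + 22u + 54uw + 192uv - 72v - 216vw - 6 - 18w - 96u²v + 432uvw + 128uv² - 192v² - 576v²w    [combine like terms]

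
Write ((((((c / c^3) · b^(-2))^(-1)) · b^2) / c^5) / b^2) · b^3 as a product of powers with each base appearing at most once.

b^5c^(-3)

((((((c / c^3) · b^(-2))^(-1)) · b^2) / c^5) / b^2) · b^3
= ((((((c / c^3)^(-1)) · ((b^(-2))^(-1))) · b^2) / c^5) / b^2) · b^3    [power of a product]
= ((((((c^(-1)) / ((c^3)^(-1))) · ((b^(-2))^(-1))) · b^2) / c^5) / b^2) · b^3    [power of a quotient]
= (((((c^(-1) / c^(-3)) · ((b^(-2))^(-1))) · b^2) / c^5) / b^2) · b^3    [power of a power]
= ((((c^2 · ((b^(-2))^(-1))) · b^2) / c^5) / b^2) · b^3    [quotient of powers]
= ((((c^2 · b^2) · b^2) / c^5) / b^2) · b^3    [power of a power]
= b^5c^(-3)    [quotient of powers; product of powers]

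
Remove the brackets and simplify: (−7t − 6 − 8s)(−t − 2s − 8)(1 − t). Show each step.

−55t^2 − 7t^3 − 54st − 22st^2 + 14t + 76s + 48 + 16s^2 − 16s^2t

(−7t − 6 − 8s)(−t − 2s − 8)(1 − t)
= (7t^2 + 14st + 56t + 6t + 12s + 48 + 8st + 16s^2 + 64s)(1 − t)    [distributive law]
= (7t^2 + 22st + 62t + 76s + 48 + 16s^2)(1 − t)    [combine like terms]
= 7t^2 − 7t^3 + 22st − 22st^2 + 62t − 62t^2 + 76s − 76st + 48 − 48t + 16s^2 − 16s^2t    [distributive law]
= −55t^2 − 7t^3 − 54st − 22st^2 + 14t + 76s + 48 + 16s^2 − 16s^2t    [combine like terms]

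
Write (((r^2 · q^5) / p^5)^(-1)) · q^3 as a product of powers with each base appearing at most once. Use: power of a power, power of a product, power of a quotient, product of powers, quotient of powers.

p^5q^(-2)r^(-2)

(((r^2 · q^5) / p^5)^(-1)) · q^3
= (((r^2 · q^5)^(-1)) / ((p^5)^(-1))) · q^3    [power of a quotient]
= ((((r^2)^(-1)) · ((q^5)^(-1))) / ((p^5)^(-1))) · q^3    [power of a product]
= ((r^(-2) · ((q^5)^(-1))) / ((p^5)^(-1))) · q^3    [power of a power]
= ((r^(-2) · q^(-5)) / ((p^5)^(-1))) · q^3    [power of a power]
= ((r^(-2) · q^(-5)) / p^(-5)) · q^3    [power of a power]
= p^5q^(-2)r^(-2)    [quotient of powers; product of powers]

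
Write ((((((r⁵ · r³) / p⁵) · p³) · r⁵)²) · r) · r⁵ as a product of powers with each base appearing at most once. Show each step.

p⁻⁴r³²

((((((r⁵ · r³) / p⁵) · p³) · r⁵)²) · r) · r⁵
= ((((((r⁵ · r³) / p⁵) · p³)²) · ((r⁵)²)) · r) · r⁵    [power of a product]
= ((((((r⁵ · r³) / p⁵)²) · ((p³)²)) · ((r⁵)²)) · r) · r⁵    [power of a product]
= ((((((r⁵ · r³)²) / ((p⁵)²)) · ((p³)²)) · ((r⁵)²)) · r) · r⁵    [power of a quotient]
= (((((((r⁵)²) · ((r³)²)) / ((p⁵)²)) · ((p³)²)) · ((r⁵)²)) · r) · r⁵    [power of a product]
= (((((r¹⁰ · ((r³)²)) / ((p⁵)²)) · ((p³)²)) · ((r⁵)²)) · r) · r⁵    [power of a power]
= (((((r¹⁰ · r⁶) / ((p⁵)²)) · ((p³)²)) · ((r⁵)²)) · r) · r⁵    [power of a power]
= ((((r¹⁶ / ((p⁵)²)) · ((p³)²)) · ((r⁵)²)) · r) · r⁵    [product of powers]
= ((((r¹⁶ / p¹⁰) · ((p³)²)) · ((r⁵)²)) · r) · r⁵    [power of a power]
= ((((r¹⁶ / p¹⁰) · p⁶) · ((r⁵)²)) · r) · r⁵    [power of a power]
= ((((r¹⁶ / p¹⁰) · p⁶) · r¹⁰) · r) · r⁵    [power of a power]
= p⁻⁴r³²    [quotient of powers; product of powers]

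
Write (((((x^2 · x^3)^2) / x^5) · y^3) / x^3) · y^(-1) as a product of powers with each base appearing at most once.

x^2·y^2

(((((x^2 · x^3)^2) / x^5) · y^3) / x^3) · y^(-1)
= ((((((x^2)^2) · ((x^3)^2)) / x^5) · y^3) / x^3) · y^(-1)    [power of a product]
= ((((x^4 · ((x^3)^2)) / x^5) · y^3) / x^3) · y^(-1)    [power of a power]
= ((((x^4 · x^6) / x^5) · y^3) / x^3) · y^(-1)    [power of a power]
= (((x^10 / x^5) · y^3) / x^3) · y^(-1)    [product of powers]
= ((x^5 · y^3) / x^3) · y^(-1)    [quotient of powers]
= x^2·y^2    [quotient of powers; product of powers]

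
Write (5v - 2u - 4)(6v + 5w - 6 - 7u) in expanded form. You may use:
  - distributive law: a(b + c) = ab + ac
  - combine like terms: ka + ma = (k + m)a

(5v - 2u - 4)(6v + 5w - 6 - 7u)
= 30v^2 + 25vw - 30v - 35uv - 12uv - 10uw + 12u + 14u^2 - 24v - 20w + 24 + 28u    [distributive law]
= 30v^2 + 25vw - 54v - 47uv - 10uw + 40u + 14u^2 - 20w + 24    [combine like terms]

30v^2 + 25vw - 54v - 47uv - 10uw + 40u + 14u^2 - 20w + 24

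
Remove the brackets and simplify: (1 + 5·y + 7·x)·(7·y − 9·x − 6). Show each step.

(1 + 5·y + 7·x)·(7·y − 9·x − 6)
= 7·y − 9·x − 6 + 35·y^2 − 45·x·y − 30·y + 49·x·y − 63·x^2 − 42·x    [distributive law]
= −23·y − 51·x − 6 + 35·y^2 + 4·x·y − 63·x^2    [combine like terms]

−23·y − 51·x − 6 + 35·y^2 + 4·x·y − 63·x^2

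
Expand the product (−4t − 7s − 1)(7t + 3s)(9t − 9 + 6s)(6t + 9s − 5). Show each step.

−1512t⁴ − 6570st³ + 2394t³ + 8166st² − 567t² − 9783s²t² + 8121s²t − 1671st − 5751s³t + 2169s³ − 612s² − 1134s⁴ − 315t − 135s

(−4t − 7s − 1)(7t + 3s)(9t − 9 + 6s)(6t + 9s − 5)
= (−28t² − 12st − 49st − 21s² − 7t − 3s)(9t − 9 + 6s)(6t + 9s − 5)    [distributive law]
= (−28t² − 61st − 21s² − 7t − 3s)(9t − 9 + 6s)(6t + 9s − 5)    [combine like terms]
= (−252t³ + 252t² − 168st² − 549st² + 549st − 366s²t − 189s²t + 189s² − 126s³ − 63t² + 63t − 42st − 27st + 27s − 18s²)(6t + 9s − 5)    [distributive law]
= (−252t³ + 189t² − 717st² + 480st − 555s²t + 171s² − 126s³ + 63t + 27s)(6t + 9s − 5)    [combine like terms]
= −1512t⁴ − 2268st³ + 1260t³ + 1134t³ + 1701st² − 945t² − 4302st³ − 6453s²t² + 3585st² + 2880st² + 4320s²t − 2400st − 3330s²t² − 4995s³t + 2775s²t + 1026s²t + 1539s³ − 855s² − 756s³t − 1134s⁴ + 630s³ + 378t² + 567st − 315t + 162st + 243s² − 135s    [distributive law]
= −1512t⁴ − 6570st³ + 2394t³ + 8166st² − 567t² − 9783s²t² + 8121s²t − 1671st − 5751s³t + 2169s³ − 612s² − 1134s⁴ − 315t − 135s    [combine like terms]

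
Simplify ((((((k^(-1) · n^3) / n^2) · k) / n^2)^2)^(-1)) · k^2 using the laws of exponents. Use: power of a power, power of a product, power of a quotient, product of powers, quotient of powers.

((((((k^(-1) · n^3) / n^2) · k) / n^2)^2)^(-1)) · k^2
= (((((k^(-1) · n^3) / n^2) · k) / n^2)^(-2)) · k^2    [power of a power]
= (((((k^(-1) · n^3) / n^2) · k)^(-2)) / ((n^2)^(-2))) · k^2    [power of a quotient]
= (((((k^(-1) · n^3) / n^2)^(-2)) · (k^(-2))) / ((n^2)^(-2))) · k^2    [power of a product]
= (((((k^(-1) · n^3)^(-2)) / ((n^2)^(-2))) · (k^(-2))) / ((n^2)^(-2))) · k^2    [power of a quotient]
= ((((((k^(-1))^(-2)) · ((n^3)^(-2))) / ((n^2)^(-2))) · (k^(-2))) / ((n^2)^(-2))) · k^2    [power of a product]
= ((((k^2 · ((n^3)^(-2))) / ((n^2)^(-2))) · (k^(-2))) / ((n^2)^(-2))) · k^2    [power of a power]
= ((((k^2 · n^(-6)) / ((n^2)^(-2))) · (k^(-2))) / ((n^2)^(-2))) · k^2    [power of a power]
= ((((k^2 · n^(-6)) / n^(-4)) · (k^(-2))) / ((n^2)^(-2))) · k^2    [power of a power]
= ((((k^2 · n^(-6)) / n^(-4)) · k^(-2)) / n^(-4)) · k^2    [power of a power]
= k^2n^2    [quotient of powers; product of powers]

k^2n^2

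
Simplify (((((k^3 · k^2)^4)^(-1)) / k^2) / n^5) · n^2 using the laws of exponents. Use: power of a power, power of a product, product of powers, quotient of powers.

(((((k^3 · k^2)^4)^(-1)) / k^2) / n^5) · n^2
= ((((k^3 · k^2)^(-4)) / k^2) / n^5) · n^2    [power of a power]
= (((((k^3)^(-4)) · ((k^2)^(-4))) / k^2) / n^5) · n^2    [power of a product]
= (((k^(-12) · ((k^2)^(-4))) / k^2) / n^5) · n^2    [power of a power]
= (((k^(-12) · k^(-8)) / k^2) / n^5) · n^2    [power of a power]
= ((k^(-20) / k^2) / n^5) · n^2    [product of powers]
= (k^(-22) / n^5) · n^2    [quotient of powers]
= k^(-22)·n^(-3)    [quotient of powers]

k^(-22)·n^(-3)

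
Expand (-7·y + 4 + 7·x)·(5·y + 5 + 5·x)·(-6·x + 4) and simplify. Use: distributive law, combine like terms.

210·x·y^2 - 140·y^2 + 90·x·y - 60·y + 100·x + 80 - 190·x^2 - 210·x^3

(-7·y + 4 + 7·x)·(5·y + 5 + 5·x)·(-6·x + 4)
= (-35·y^2 - 35·y - 35·x·y + 20·y + 20 + 20·x + 35·x·y + 35·x + 35·x^2)·(-6·x + 4)    [distributive law]
= (-35·y^2 - 15·y + 20 + 55·x + 35·x^2)·(-6·x + 4)    [combine like terms]
= 210·x·y^2 - 140·y^2 + 90·x·y - 60·y - 120·x + 80 - 330·x^2 + 220·x - 210·x^3 + 140·x^2    [distributive law]
= 210·x·y^2 - 140·y^2 + 90·x·y - 60·y + 100·x + 80 - 190·x^2 - 210·x^3    [combine like terms]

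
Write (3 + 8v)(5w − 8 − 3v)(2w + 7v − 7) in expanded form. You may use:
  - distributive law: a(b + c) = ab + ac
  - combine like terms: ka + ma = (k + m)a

(3 + 8v)(5w − 8 − 3v)(2w + 7v − 7)
= (15w − 24 − 9v + 40vw − 64v − 24v^2)(2w + 7v − 7)    [distributive law]
= (15w − 24 − 73v + 40vw − 24v^2)(2w + 7v − 7)    [combine like terms]
= 30w^2 + 105vw − 105w − 48w − 168v + 168 − 146vw − 511v^2 + 511v + 80vw^2 + 280v^2w − 280vw − 48v^2w − 168v^3 + 168v^2    [distributive law]
= 30w^2 − 321vw − 153w + 343v + 168 − 343v^2 + 80vw^2 + 232v^2w − 168v^3    [combine like terms]

30w^2 − 321vw − 153w + 343v + 168 − 343v^2 + 80vw^2 + 232v^2w − 168v^3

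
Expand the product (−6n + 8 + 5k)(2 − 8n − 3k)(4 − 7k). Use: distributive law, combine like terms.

−304n + 444kn + 192n² − 336kn² + 154k²n + 64 − 168k + 38k² + 105k³

(−6n + 8 + 5k)(2 − 8n − 3k)(4 − 7k)
= (−12n + 48n² + 18kn + 16 − 64n − 24k + 10k − 40kn − 15k²)(4 − 7k)    [distributive law]
= (−76n + 48n² − 22kn + 16 − 14k − 15k²)(4 − 7k)    [combine like terms]
= −304n + 532kn + 192n² − 336kn² − 88kn + 154k²n + 64 − 112k − 56k + 98k² − 60k² + 105k³    [distributive law]
= −304n + 444kn + 192n² − 336kn² + 154k²n + 64 − 168k + 38k² + 105k³    [combine like terms]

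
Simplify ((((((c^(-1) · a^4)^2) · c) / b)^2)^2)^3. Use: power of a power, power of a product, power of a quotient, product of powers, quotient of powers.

((((((c^(-1) · a^4)^2) · c) / b)^2)^2)^3
= (((((c^(-1) · a^4)^2) · c) / b)^2)^6    [power of a power]
= ((((c^(-1) · a^4)^2) · c) / b)^12    [power of a power]
= ((((c^(-1) · a^4)^2) · c)^12) / (b^12)    [power of a quotient]
= ((((c^(-1) · a^4)^2)^12) · (c^12)) / (b^12)    [power of a product]
= (((c^(-1) · a^4)^24) · (c^12)) / (b^12)    [power of a power]
= ((((c^(-1))^24) · ((a^4)^24)) · (c^12)) / (b^12)    [power of a product]
= ((c^(-24) · ((a^4)^24)) · (c^12)) / (b^12)    [power of a power]
= ((c^(-24) · a^96) · (c^12)) / (b^12)    [power of a power]
= a^96·b^(-12)·c^(-12)    [quotient of powers; product of powers]

a^96·b^(-12)·c^(-12)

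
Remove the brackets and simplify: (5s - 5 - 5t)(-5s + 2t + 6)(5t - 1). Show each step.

(5s - 5 - 5t)(-5s + 2t + 6)(5t - 1)
= (-25s^2 + 10st + 30s + 25s - 10t - 30 + 25st - 10t^2 - 30t)(5t - 1)    [distributive law]
= (-25s^2 + 35st + 55s - 40t - 30 - 10t^2)(5t - 1)    [combine like terms]
= -125s^2t + 25s^2 + 175st^2 - 35st + 275st - 55s - 200t^2 + 40t - 150t + 30 - 50t^3 + 10t^2    [distributive law]
= -125s^2t + 25s^2 + 175st^2 + 240st - 55s - 190t^2 - 110t + 30 - 50t^3    [combine like terms]

-125s^2t + 25s^2 + 175st^2 + 240st - 55s - 190t^2 - 110t + 30 - 50t^3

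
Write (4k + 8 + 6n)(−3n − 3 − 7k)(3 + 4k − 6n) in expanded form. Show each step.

78kn − 48k^2n + 252kn^2 − 300k − 356k^2 − 112k^3 + 18n + 198n^2 − 72 + 108n^3

(4k + 8 + 6n)(−3n − 3 − 7k)(3 + 4k − 6n)
= (−12kn − 12k − 28k^2 − 24n − 24 − 56k − 18n^2 − 18n − 42kn)(3 + 4k − 6n)    [distributive law]
= (−54kn − 68k − 28k^2 − 42n − 24 − 18n^2)(3 + 4k − 6n)    [combine like terms]
= −162kn − 216k^2n + 324kn^2 − 204k − 272k^2 + 408kn − 84k^2 − 112k^3 + 168k^2n − 126n − 168kn + 252n^2 − 72 − 96k + 144n − 54n^2 − 72kn^2 + 108n^3    [distributive law]
= 78kn − 48k^2n + 252kn^2 − 300k − 356k^2 − 112k^3 + 18n + 198n^2 − 72 + 108n^3    [combine like terms]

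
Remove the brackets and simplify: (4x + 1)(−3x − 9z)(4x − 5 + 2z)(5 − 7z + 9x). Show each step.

(4x + 1)(−3x − 9z)(4x − 5 + 2z)(5 − 7z + 9x)
= (−12x² − 36xz − 3x − 9z)(4x − 5 + 2z)(5 − 7z + 9x)    [distributive law]
= (−48x³ + 60x² − 24x²z − 144x²z + 180xz − 72xz² − 12x² + 15x − 6xz − 36xz + 45z − 18z²)(5 − 7z + 9x)    [distributive law]
= (−48x³ + 48x² − 168x²z + 138xz − 72xz² + 15x + 45z − 18z²)(5 − 7z + 9x)    [combine like terms]
= −240x³ + 336x³z − 432x⁴ + 240x² − 336x²z + 432x³ − 840x²z + 1176x²z² − 1512x³z + 690xz − 966xz² + 1242x²z − 360xz² + 504xz³ − 648x²z² + 75x − 105xz + 135x² + 225z − 315z² + 405xz − 90z² + 126z³ − 162xz²    [distributive law]
= 192x³ − 1176x³z − 432x⁴ + 375x² + 66x²z + 528x²z² + 990xz − 1488xz² + 504xz³ + 75x + 225z − 405z² + 126z³    [combine like terms]

192x³ − 1176x³z − 432x⁴ + 375x² + 66x²z + 528x²z² + 990xz − 1488xz² + 504xz³ + 75x + 225z − 405z² + 126z³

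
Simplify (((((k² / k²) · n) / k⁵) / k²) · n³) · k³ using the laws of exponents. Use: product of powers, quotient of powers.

k⁻⁴·n⁴

(((((k² / k²) · n) / k⁵) / k²) · n³) · k³
= ((((k⁰ · n) / k⁵) / k²) · n³) · k³    [quotient of powers]
= k⁻⁴·n⁴    [quotient of powers; product of powers]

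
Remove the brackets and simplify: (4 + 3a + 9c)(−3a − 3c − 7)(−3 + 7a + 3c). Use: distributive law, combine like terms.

(4 + 3a + 9c)(−3a − 3c − 7)(−3 + 7a + 3c)
= (−12a − 12c − 28 − 9a^2 − 9ac − 21a − 27ac − 27c^2 − 63c)(−3 + 7a + 3c)    [distributive law]
= (−33a − 75c − 28 − 9a^2 − 36ac − 27c^2)(−3 + 7a + 3c)    [combine like terms]
= 99a − 231a^2 − 99ac + 225c − 525ac − 225c^2 + 84 − 196a − 84c + 27a^2 − 63a^3 − 27a^2c + 108ac − 252a^2c − 108ac^2 + 81c^2 − 189ac^2 − 81c^3    [distributive law]
= −97a − 204a^2 − 516ac + 141c − 144c^2 + 84 − 63a^3 − 279a^2c − 297ac^2 − 81c^3    [combine like terms]

−97a − 204a^2 − 516ac + 141c − 144c^2 + 84 − 63a^3 − 279a^2c − 297ac^2 − 81c^3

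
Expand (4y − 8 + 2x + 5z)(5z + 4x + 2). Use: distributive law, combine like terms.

20yz + 16xy + 8y − 30z − 28x − 16 + 30xz + 8x² + 25z²

(4y − 8 + 2x + 5z)(5z + 4x + 2)
= 20yz + 16xy + 8y − 40z − 32x − 16 + 10xz + 8x² + 4x + 25z² + 20xz + 10z    [distributive law]
= 20yz + 16xy + 8y − 30z − 28x − 16 + 30xz + 8x² + 25z²    [combine like terms]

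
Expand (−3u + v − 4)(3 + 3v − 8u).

(−3u + v − 4)(3 + 3v − 8u)
= −9u − 9uv + 24u² + 3v + 3v² − 8uv − 12 − 12v + 32u    [distributive law]
= 23u − 17uv + 24u² − 9v + 3v² − 12    [combine like terms]

23u − 17uv + 24u² − 9v + 3v² − 12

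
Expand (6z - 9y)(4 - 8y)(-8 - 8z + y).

-192z - 192z² + 696yz + 384yz² - 624y²z + 288y - 612y² + 72y³

(6z - 9y)(4 - 8y)(-8 - 8z + y)
= (24z - 48yz - 36y + 72y²)(-8 - 8z + y)    [distributive law]
= -192z - 192z² + 24yz + 384yz + 384yz² - 48y²z + 288y + 288yz - 36y² - 576y² - 576y²z + 72y³    [distributive law]
= -192z - 192z² + 696yz + 384yz² - 624y²z + 288y - 612y² + 72y³    [combine like terms]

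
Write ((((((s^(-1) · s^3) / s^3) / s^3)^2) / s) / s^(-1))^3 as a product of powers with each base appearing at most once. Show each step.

((((((s^(-1) · s^3) / s^3) / s^3)^2) / s) / s^(-1))^3
= ((((((s^(-1) · s^3) / s^3) / s^3)^2) / s)^3) / ((s^(-1))^3)    [power of a quotient]
= ((((((s^(-1) · s^3) / s^3) / s^3)^2)^3) / (s^3)) / ((s^(-1))^3)    [power of a quotient]
= (((((s^(-1) · s^3) / s^3) / s^3)^6) / (s^3)) / ((s^(-1))^3)    [power of a power]
= (((((s^(-1) · s^3) / s^3)^6) / ((s^3)^6)) / (s^3)) / ((s^(-1))^3)    [power of a quotient]
= (((((s^(-1) · s^3)^6) / ((s^3)^6)) / ((s^3)^6)) / (s^3)) / ((s^(-1))^3)    [power of a quotient]
= ((((((s^(-1))^6) · ((s^3)^6)) / ((s^3)^6)) / ((s^3)^6)) / (s^3)) / ((s^(-1))^3)    [power of a product]
= ((((s^(-6) · ((s^3)^6)) / ((s^3)^6)) / ((s^3)^6)) / (s^3)) / ((s^(-1))^3)    [power of a power]
= ((((s^(-6) · s^18) / ((s^3)^6)) / ((s^3)^6)) / (s^3)) / ((s^(-1))^3)    [power of a power]
= (((s^12 / ((s^3)^6)) / ((s^3)^6)) / (s^3)) / ((s^(-1))^3)    [product of powers]
= (((s^12 / s^18) / ((s^3)^6)) / (s^3)) / ((s^(-1))^3)    [power of a power]
= ((s^(-6) / ((s^3)^6)) / (s^3)) / ((s^(-1))^3)    [quotient of powers]
= ((s^(-6) / s^18) / (s^3)) / ((s^(-1))^3)    [power of a power]
= (s^(-24) / (s^3)) / ((s^(-1))^3)    [quotient of powers]
= s^(-27) / ((s^(-1))^3)    [quotient of powers]
= s^(-27) / s^(-3)    [power of a power]
= s^(-24)    [quotient of powers]

s^(-24)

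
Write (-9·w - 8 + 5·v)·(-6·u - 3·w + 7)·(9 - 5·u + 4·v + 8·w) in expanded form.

(-9·w - 8 + 5·v)·(-6·u - 3·w + 7)·(9 - 5·u + 4·v + 8·w)
= (54·u·w + 27·w^2 - 63·w + 48·u + 24·w - 56 - 30·u·v - 15·v·w + 35·v)·(9 - 5·u + 4·v + 8·w)    [distributive law]
= (54·u·w + 27·w^2 - 39·w + 48·u - 56 - 30·u·v - 15·v·w + 35·v)·(9 - 5·u + 4·v + 8·w)    [combine like terms]
= 486·u·w - 270·u^2·w + 216·u·v·w + 432·u·w^2 + 243·w^2 - 135·u·w^2 + 108·v·w^2 + 216·w^3 - 351·w + 195·u·w - 156·v·w - 312·w^2 + 432·u - 240·u^2 + 192·u·v + 384·u·w - 504 + 280·u - 224·v - 448·w - 270·u·v + 150·u^2·v - 120·u·v^2 - 240·u·v·w - 135·v·w + 75·u·v·w - 60·v^2·w - 120·v·w^2 + 315·v - 175·u·v + 140·v^2 + 280·v·w    [distributive law]
= 1065·u·w - 270·u^2·w + 51·u·v·w + 297·u·w^2 - 69·w^2 - 12·v·w^2 + 216·w^3 - 799·w - 11·v·w + 712·u - 240·u^2 - 253·u·v - 504 + 91·v + 150·u^2·v - 120·u·v^2 - 60·v^2·w + 140·v^2    [combine like terms]

1065·u·w - 270·u^2·w + 51·u·v·w + 297·u·w^2 - 69·w^2 - 12·v·w^2 + 216·w^3 - 799·w - 11·v·w + 712·u - 240·u^2 - 253·u·v - 504 + 91·v + 150·u^2·v - 120·u·v^2 - 60·v^2·w + 140·v^2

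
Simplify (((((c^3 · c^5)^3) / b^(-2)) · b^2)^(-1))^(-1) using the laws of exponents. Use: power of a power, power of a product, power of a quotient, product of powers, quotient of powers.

(((((c^3 · c^5)^3) / b^(-2)) · b^2)^(-1))^(-1)
= ((((c^3 · c^5)^3) / b^(-2)) · b^2)^1    [power of a power]
= ((((c^3 · c^5)^3) / b^(-2))^1) · ((b^2)^1)    [power of a product]
= ((((c^3 · c^5)^3)^1) / ((b^(-2))^1)) · ((b^2)^1)    [power of a quotient]
= (((c^3 · c^5)^3) / ((b^(-2))^1)) · ((b^2)^1)    [power of a power]
= ((((c^3)^3) · ((c^5)^3)) / ((b^(-2))^1)) · ((b^2)^1)    [power of a product]
= ((c^9 · ((c^5)^3)) / ((b^(-2))^1)) · ((b^2)^1)    [power of a power]
= ((c^9 · c^15) / ((b^(-2))^1)) · ((b^2)^1)    [power of a power]
= (c^24 / ((b^(-2))^1)) · ((b^2)^1)    [product of powers]
= (c^24 / b^(-2)) · ((b^2)^1)    [power of a power]
= (c^24 / b^(-2)) · b^2    [power of a power]
= b^4c^24    [quotient of powers]

b^4c^24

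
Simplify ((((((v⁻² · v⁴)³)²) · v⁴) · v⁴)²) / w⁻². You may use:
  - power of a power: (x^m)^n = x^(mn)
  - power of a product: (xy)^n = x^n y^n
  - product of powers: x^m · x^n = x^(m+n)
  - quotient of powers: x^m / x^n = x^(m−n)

v⁴⁰w²

((((((v⁻² · v⁴)³)²) · v⁴) · v⁴)²) / w⁻²
= ((((((v⁻² · v⁴)³)²) · v⁴)²) · ((v⁴)²)) / w⁻²    [power of a product]
= ((((((v⁻² · v⁴)³)²)²) · ((v⁴)²)) · ((v⁴)²)) / w⁻²    [power of a product]
= (((((v⁻² · v⁴)³)⁴) · ((v⁴)²)) · ((v⁴)²)) / w⁻²    [power of a power]
= ((((v⁻² · v⁴)¹²) · ((v⁴)²)) · ((v⁴)²)) / w⁻²    [power of a power]
= (((((v⁻²)¹²) · ((v⁴)¹²)) · ((v⁴)²)) · ((v⁴)²)) / w⁻²    [power of a product]
= (((v⁻²⁴ · ((v⁴)¹²)) · ((v⁴)²)) · ((v⁴)²)) / w⁻²    [power of a power]
= (((v⁻²⁴ · v⁴⁸) · ((v⁴)²)) · ((v⁴)²)) / w⁻²    [power of a power]
= ((v²⁴ · ((v⁴)²)) · ((v⁴)²)) / w⁻²    [product of powers]
= ((v²⁴ · v⁸) · ((v⁴)²)) / w⁻²    [power of a power]
= (v³² · ((v⁴)²)) / w⁻²    [product of powers]
= (v³² · v⁸) / w⁻²    [power of a power]
= v⁴⁰ / w⁻²    [product of powers]
= v⁴⁰w²    [quotient of powers]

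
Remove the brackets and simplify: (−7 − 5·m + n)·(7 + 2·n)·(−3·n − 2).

(−7 − 5·m + n)·(7 + 2·n)·(−3·n − 2)
= (−49 − 14·n − 35·m − 10·m·n + 7·n + 2·n²)·(−3·n − 2)    [distributive law]
= (−49 − 7·n − 35·m − 10·m·n + 2·n²)·(−3·n − 2)    [combine like terms]
= 147·n + 98 + 21·n² + 14·n + 105·m·n + 70·m + 30·m·n² + 20·m·n − 6·n³ − 4·n²    [distributive law]
= 161·n + 98 + 17·n² + 125·m·n + 70·m + 30·m·n² − 6·n³    [combine like terms]

161·n + 98 + 17·n² + 125·m·n + 70·m + 30·m·n² − 6·n³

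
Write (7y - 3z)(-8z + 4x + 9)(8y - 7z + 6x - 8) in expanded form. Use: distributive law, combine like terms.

(7y - 3z)(-8z + 4x + 9)(8y - 7z + 6x - 8)
= (-56yz + 28xy + 63y + 24z² - 12xz - 27z)(8y - 7z + 6x - 8)    [distributive law]
= -448y²z + 392yz² - 336xyz + 448yz + 224xy² - 196xyz + 168x²y - 224xy + 504y² - 441yz + 378xy - 504y + 192yz² - 168z³ + 144xz² - 192z² - 96xyz + 84xz² - 72x²z + 96xz - 216yz + 189z² - 162xz + 216z    [distributive law]
= -448y²z + 584yz² - 628xyz - 209yz + 224xy² + 168x²y + 154xy + 504y² - 504y - 168z³ + 228xz² - 3z² - 72x²z - 66xz + 216z    [combine like terms]

-448y²z + 584yz² - 628xyz - 209yz + 224xy² + 168x²y + 154xy + 504y² - 504y - 168z³ + 228xz² - 3z² - 72x²z - 66xz + 216z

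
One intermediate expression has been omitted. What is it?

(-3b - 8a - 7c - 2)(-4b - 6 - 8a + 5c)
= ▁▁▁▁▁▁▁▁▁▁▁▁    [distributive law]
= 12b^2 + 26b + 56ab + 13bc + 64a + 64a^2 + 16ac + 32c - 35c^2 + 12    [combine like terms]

By distributive law:

12b^2 + 18b + 24ab - 15bc + 32ab + 48a + 64a^2 - 40ac + 28bc + 42c + 56ac - 35c^2 + 8b + 12 + 16a - 10c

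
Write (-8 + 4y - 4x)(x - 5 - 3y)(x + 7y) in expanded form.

(-8 + 4y - 4x)(x - 5 - 3y)(x + 7y)
= (-8x + 40 + 24y + 4xy - 20y - 12y^2 - 4x^2 + 20x + 12xy)(x + 7y)    [distributive law]
= (12x + 40 + 4y + 16xy - 12y^2 - 4x^2)(x + 7y)    [combine like terms]
= 12x^2 + 84xy + 40x + 280y + 4xy + 28y^2 + 16x^2y + 112xy^2 - 12xy^2 - 84y^3 - 4x^3 - 28x^2y    [distributive law]
= 12x^2 + 88xy + 40x + 280y + 28y^2 - 12x^2y + 100xy^2 - 84y^3 - 4x^3    [combine like terms]

12x^2 + 88xy + 40x + 280y + 28y^2 - 12x^2y + 100xy^2 - 84y^3 - 4x^3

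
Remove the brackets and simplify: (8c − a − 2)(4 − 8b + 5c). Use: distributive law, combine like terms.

(8c − a − 2)(4 − 8b + 5c)
= 32c − 64bc + 40c^2 − 4a + 8ab − 5ac − 8 + 16b − 10c    [distributive law]
= 22c − 64bc + 40c^2 − 4a + 8ab − 5ac − 8 + 16b    [combine like terms]

22c − 64bc + 40c^2 − 4a + 8ab − 5ac − 8 + 16b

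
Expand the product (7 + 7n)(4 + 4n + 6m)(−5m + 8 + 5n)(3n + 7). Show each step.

(7 + 7n)(4 + 4n + 6m)(−5m + 8 + 5n)(3n + 7)
= (28 + 28n + 42m + 28n + 28n^2 + 42mn)(−5m + 8 + 5n)(3n + 7)    [distributive law]
= (28 + 56n + 42m + 28n^2 + 42mn)(−5m + 8 + 5n)(3n + 7)    [combine like terms]
= (−140m + 224 + 140n − 280mn + 448n + 280n^2 − 210m^2 + 336m + 210mn − 140mn^2 + 224n^2 + 140n^3 − 210m^2n + 336mn + 210mn^2)(3n + 7)    [distributive law]
= (196m + 224 + 588n + 266mn + 504n^2 − 210m^2 + 70mn^2 + 140n^3 − 210m^2n)(3n + 7)    [combine like terms]
= 588mn + 1372m + 672n + 1568 + 1764n^2 + 4116n + 798mn^2 + 1862mn + 1512n^3 + 3528n^2 − 630m^2n − 1470m^2 + 210mn^3 + 490mn^2 + 420n^4 + 980n^3 − 630m^2n^2 − 1470m^2n    [distributive law]
= 2450mn + 1372m + 4788n + 1568 + 5292n^2 + 1288mn^2 + 2492n^3 − 2100m^2n − 1470m^2 + 210mn^3 + 420n^4 − 630m^2n^2    [combine like terms]

2450mn + 1372m + 4788n + 1568 + 5292n^2 + 1288mn^2 + 2492n^3 − 2100m^2n − 1470m^2 + 210mn^3 + 420n^4 − 630m^2n^2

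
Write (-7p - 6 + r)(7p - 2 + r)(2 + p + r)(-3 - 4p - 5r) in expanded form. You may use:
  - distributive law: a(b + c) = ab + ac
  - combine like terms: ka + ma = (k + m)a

(-7p - 6 + r)(7p - 2 + r)(2 + p + r)(-3 - 4p - 5r)
= (-49p² + 14p - 7pr - 42p + 12 - 6r + 7pr - 2r + r²)(2 + p + r)(-3 - 4p - 5r)    [distributive law]
= (-49p² - 28p + 12 - 8r + r²)(2 + p + r)(-3 - 4p - 5r)    [combine like terms]
= (-98p² - 49p³ - 49p²r - 56p - 28p² - 28pr + 24 + 12p + 12r - 16r - 8pr - 8r² + 2r² + pr² + r³)(-3 - 4p - 5r)    [distributive law]
= (-126p² - 49p³ - 49p²r - 44p - 36pr + 24 - 4r - 6r² + pr² + r³)(-3 - 4p - 5r)    [combine like terms]
= 378p² + 504p³ + 630p²r + 147p³ + 196p⁴ + 245p³r + 147p²r + 196p³r + 245p²r² + 132p + 176p² + 220pr + 108pr + 144p²r + 180pr² - 72 - 96p - 120r + 12r + 16pr + 20r² + 18r² + 24pr² + 30r³ - 3pr² - 4p²r² - 5pr³ - 3r³ - 4pr³ - 5r⁴    [distributive law]
= 554p² + 651p³ + 921p²r + 196p⁴ + 441p³r + 241p²r² + 36p + 344pr + 201pr² - 72 - 108r + 38r² + 27r³ - 9pr³ - 5r⁴    [combine like terms]

554p² + 651p³ + 921p²r + 196p⁴ + 441p³r + 241p²r² + 36p + 344pr + 201pr² - 72 - 108r + 38r² + 27r³ - 9pr³ - 5r⁴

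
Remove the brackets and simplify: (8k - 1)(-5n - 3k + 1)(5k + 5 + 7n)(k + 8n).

(8k - 1)(-5n - 3k + 1)(5k + 5 + 7n)(k + 8n)
= (-40kn - 24k^2 + 8k + 5n + 3k - 1)(5k + 5 + 7n)(k + 8n)    [distributive law]
= (-40kn - 24k^2 + 11k + 5n - 1)(5k + 5 + 7n)(k + 8n)    [combine like terms]
= (-200k^2n - 200kn - 280kn^2 - 120k^3 - 120k^2 - 168k^2n + 55k^2 + 55k + 77kn + 25kn + 25n + 35n^2 - 5k - 5 - 7n)(k + 8n)    [distributive law]
= (-368k^2n - 98kn - 280kn^2 - 120k^3 - 65k^2 + 50k + 18n + 35n^2 - 5)(k + 8n)    [combine like terms]
= -368k^3n - 2944k^2n^2 - 98k^2n - 784kn^2 - 280k^2n^2 - 2240kn^3 - 120k^4 - 960k^3n - 65k^3 - 520k^2n + 50k^2 + 400kn + 18kn + 144n^2 + 35kn^2 + 280n^3 - 5k - 40n    [distributive law]
= -1328k^3n - 3224k^2n^2 - 618k^2n - 749kn^2 - 2240kn^3 - 120k^4 - 65k^3 + 50k^2 + 418kn + 144n^2 + 280n^3 - 5k - 40n    [combine like terms]

-1328k^3n - 3224k^2n^2 - 618k^2n - 749kn^2 - 2240kn^3 - 120k^4 - 65k^3 + 50k^2 + 418kn + 144n^2 + 280n^3 - 5k - 40n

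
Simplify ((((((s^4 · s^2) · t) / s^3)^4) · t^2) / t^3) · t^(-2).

s^12t

((((((s^4 · s^2) · t) / s^3)^4) · t^2) / t^3) · t^(-2)
= ((((((s^4 · s^2) · t)^4) / ((s^3)^4)) · t^2) / t^3) · t^(-2)    [power of a quotient]
= ((((((s^4 · s^2)^4) · (t^4)) / ((s^3)^4)) · t^2) / t^3) · t^(-2)    [power of a product]
= (((((((s^4)^4) · ((s^2)^4)) · (t^4)) / ((s^3)^4)) · t^2) / t^3) · t^(-2)    [power of a product]
= (((((s^16 · ((s^2)^4)) · (t^4)) / ((s^3)^4)) · t^2) / t^3) · t^(-2)    [power of a power]
= (((((s^16 · s^8) · (t^4)) / ((s^3)^4)) · t^2) / t^3) · t^(-2)    [power of a power]
= ((((s^24 · (t^4)) / ((s^3)^4)) · t^2) / t^3) · t^(-2)    [product of powers]
= ((((s^24 · t^4) / s^12) · t^2) / t^3) · t^(-2)    [power of a power]
= s^12t    [quotient of powers; product of powers]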